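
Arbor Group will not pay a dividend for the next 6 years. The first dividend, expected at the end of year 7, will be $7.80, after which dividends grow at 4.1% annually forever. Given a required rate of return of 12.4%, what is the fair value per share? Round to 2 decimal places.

Deferred-dividend DDM. At t=6 the remaining stream is a growing perpetuity with first payment D_7 = 7.80.
V_6 = D_7/(r−g) = 7.80/(0.124−0.041) = 93.9759
P₀ = V_6/(1+r)^6 = 93.9759/(1+0.124)^6 = 46.6035

$46.60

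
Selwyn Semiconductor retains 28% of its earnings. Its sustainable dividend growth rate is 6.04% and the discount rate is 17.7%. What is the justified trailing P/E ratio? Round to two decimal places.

Payout ratio b = 1 − 0.28 = 0.72.
Justified trailing P/E = b(1+g)/(r−g) = 0.72×(1+0.0604)/(0.177−0.0604) = 6.5479

6.55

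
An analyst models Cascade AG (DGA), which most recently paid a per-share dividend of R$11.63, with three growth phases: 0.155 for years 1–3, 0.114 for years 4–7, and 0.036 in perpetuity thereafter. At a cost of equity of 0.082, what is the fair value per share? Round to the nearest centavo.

R$458.70

Three-stage DDM. Project D₁…D_7; terminal Gordon value at t=7 with g = 0.036; discount at r = 0.082.
D_1 = 13.4327
D_2 = 15.5147
D_3 = 17.9195
D_4 = 19.9623
D_5 = 22.2380
D_6 = 24.7732
D_7 = 27.5973
TV_7 = 28.5908/(0.082−0.036) = 621.5390
P₀ = Σ Dₜ/(1+r)ᵗ + TV_7/(1+r)^7 = 458.7034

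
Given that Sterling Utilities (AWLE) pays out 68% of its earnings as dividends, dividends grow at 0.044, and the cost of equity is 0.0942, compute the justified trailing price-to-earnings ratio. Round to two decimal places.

Justified trailing P/E = b(1+g)/(r−g) = 0.68×(1+0.044)/(0.0942−0.044) = 14.1418

14.14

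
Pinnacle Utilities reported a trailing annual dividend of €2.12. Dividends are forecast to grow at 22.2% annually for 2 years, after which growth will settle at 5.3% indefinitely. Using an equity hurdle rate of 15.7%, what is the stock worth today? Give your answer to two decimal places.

Two-stage DDM. Project D₁…D_2 at 0.222, terminal growth 0.053, discount at r = 0.157.
D_1 = 2.5906
D_2 = 3.1658
Terminal value at t=2: TV = D_3/(r−g) = 3.3335/(0.157−0.053) = 32.0533
P₀ = 2.5906/(1+0.157)^1 + 3.1658/(1+0.157)^2 + 32.0533/(1+0.157)^2 = 28.5485

€28.55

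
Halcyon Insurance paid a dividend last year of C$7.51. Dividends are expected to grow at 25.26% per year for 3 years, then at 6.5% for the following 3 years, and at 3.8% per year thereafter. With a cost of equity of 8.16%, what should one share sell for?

C$329.48

Three-stage DDM. Project D₁…D_6; terminal Gordon value at t=6 with g = 0.038; discount at r = 0.0816.
D_1 = 9.4070
D_2 = 11.7832
D_3 = 14.7597
D_4 = 15.7191
D_5 = 16.7408
D_6 = 17.8290
TV_6 = 18.5065/(0.0816−0.038) = 424.4601
P₀ = Σ Dₜ/(1+r)ᵗ + TV_6/(1+r)^6 = 329.4822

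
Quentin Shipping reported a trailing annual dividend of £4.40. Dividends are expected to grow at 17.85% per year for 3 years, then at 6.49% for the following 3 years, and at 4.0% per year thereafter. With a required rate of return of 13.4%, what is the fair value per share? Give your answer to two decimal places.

Three-stage DDM. Project D₁…D_6; terminal Gordon value at t=6 with g = 0.04; discount at r = 0.134.
D_1 = 5.1854
D_2 = 6.1110
D_3 = 7.2018
D_4 = 7.6692
D_5 = 8.1669
D_6 = 8.6970
TV_6 = 9.0448/(0.134−0.04) = 96.2218
P₀ = Σ Dₜ/(1+r)ᵗ + TV_6/(1+r)^6 = 72.5933

£72.59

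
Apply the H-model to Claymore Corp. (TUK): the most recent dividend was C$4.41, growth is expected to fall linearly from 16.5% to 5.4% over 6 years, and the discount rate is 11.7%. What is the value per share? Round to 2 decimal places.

H-model: P₀ = D₀[(1+g_L) + H(g_S−g_L)]/(r−g_L), with H = 6/2 = 3.
P₀ = 4.41 × [(1+0.054) + 3×(0.165−0.054)] / (0.117−0.054)
   = 4.41 × 1.3870 / 0.063 = 97.0900

C$97.09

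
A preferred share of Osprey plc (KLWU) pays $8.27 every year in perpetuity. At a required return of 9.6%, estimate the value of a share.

Zero-growth DDM (perpetuity): P₀ = D/r = 8.27 / 0.096 = 86.1458

$86.15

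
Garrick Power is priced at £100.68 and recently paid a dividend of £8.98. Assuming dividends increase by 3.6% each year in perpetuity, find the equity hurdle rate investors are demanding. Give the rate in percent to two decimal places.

Rearranging the constant-growth DDM: r = D₁/P₀ + g.
D₁ = 8.98 × (1 + 0.036) = 9.3033.
r = 9.3033 / 100.68 + 0.036 = 0.09240 + 0.036 = 0.12840

12.84%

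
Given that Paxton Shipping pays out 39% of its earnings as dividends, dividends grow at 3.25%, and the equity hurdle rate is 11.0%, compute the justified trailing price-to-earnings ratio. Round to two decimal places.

Justified trailing P/E = b(1+g)/(r−g) = 0.39×(1+0.0325)/(0.11−0.0325) = 5.1958

5.20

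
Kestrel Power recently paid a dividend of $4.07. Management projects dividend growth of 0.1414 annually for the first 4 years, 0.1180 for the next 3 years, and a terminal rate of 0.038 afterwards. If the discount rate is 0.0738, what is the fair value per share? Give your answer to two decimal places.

Three-stage DDM. Project D₁…D_7; terminal Gordon value at t=7 with g = 0.038; discount at r = 0.0738.
D_1 = 4.6455
D_2 = 5.3024
D_3 = 6.0521
D_4 = 6.9079
D_5 = 7.7230
D_6 = 8.6343
D_7 = 9.6532
TV_7 = 10.0200/(0.0738−0.038) = 279.8889
P₀ = Σ Dₜ/(1+r)ᵗ + TV_7/(1+r)^7 = 205.9434

$205.94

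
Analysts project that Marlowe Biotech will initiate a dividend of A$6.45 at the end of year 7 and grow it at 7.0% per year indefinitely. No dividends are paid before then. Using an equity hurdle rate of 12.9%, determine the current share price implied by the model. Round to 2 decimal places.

Deferred-dividend DDM. At t=6 the remaining stream is a growing perpetuity with first payment D_7 = 6.45.
V_6 = D_7/(r−g) = 6.45/(0.129−0.07) = 109.3220
P₀ = V_6/(1+r)^6 = 109.3220/(1+0.129)^6 = 52.7891

A$52.79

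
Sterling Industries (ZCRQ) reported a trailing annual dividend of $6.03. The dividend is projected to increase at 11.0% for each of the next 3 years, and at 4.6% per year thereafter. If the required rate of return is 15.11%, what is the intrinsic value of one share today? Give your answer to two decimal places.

$70.64

Two-stage DDM. Project D₁…D_3 at 0.11, terminal growth 0.046, discount at r = 0.1511.
D_1 = 6.6933
D_2 = 7.4296
D_3 = 8.2468
Terminal value at t=3: TV = D_4/(r−g) = 8.6262/(0.1511−0.046) = 82.0758
P₀ = 6.6933/(1+0.1511)^1 + 7.4296/(1+0.1511)^2 + 8.2468/(1+0.1511)^3 + 82.0758/(1+0.1511)^3 = 70.6403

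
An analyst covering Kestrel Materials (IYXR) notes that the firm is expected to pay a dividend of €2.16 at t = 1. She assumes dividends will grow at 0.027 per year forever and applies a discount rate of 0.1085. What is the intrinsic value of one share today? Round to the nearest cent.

€26.50

Gordon growth model: P₀ = D₁/(r − g), with D₁ = 2.16 given directly.
P₀ = 2.1600 / (0.1085 − 0.027) = 2.1600 / 0.0815 = 26.5031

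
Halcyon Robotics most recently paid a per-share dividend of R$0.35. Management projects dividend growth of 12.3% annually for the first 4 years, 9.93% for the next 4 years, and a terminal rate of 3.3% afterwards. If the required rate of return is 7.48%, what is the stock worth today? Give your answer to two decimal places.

Three-stage DDM. Project D₁…D_8; terminal Gordon value at t=8 with g = 0.033; discount at r = 0.0748.
D_1 = 0.3930
D_2 = 0.4414
D_3 = 0.4957
D_4 = 0.5567
D_5 = 0.6119
D_6 = 0.6727
D_7 = 0.7395
D_8 = 0.8129
TV_8 = 0.8398/(0.0748−0.033) = 20.0898
P₀ = Σ Dₜ/(1+r)ᵗ + TV_8/(1+r)^8 = 14.6112

R$14.61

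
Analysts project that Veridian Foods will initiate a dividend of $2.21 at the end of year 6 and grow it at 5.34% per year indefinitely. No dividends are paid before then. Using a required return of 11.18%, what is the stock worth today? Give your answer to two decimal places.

$22.28

Deferred-dividend DDM. At t=5 the remaining stream is a growing perpetuity with first payment D_6 = 2.21.
V_5 = D_6/(r−g) = 2.21/(0.1118−0.0534) = 37.8425
P₀ = V_5/(1+r)^5 = 37.8425/(1+0.1118)^5 = 22.2765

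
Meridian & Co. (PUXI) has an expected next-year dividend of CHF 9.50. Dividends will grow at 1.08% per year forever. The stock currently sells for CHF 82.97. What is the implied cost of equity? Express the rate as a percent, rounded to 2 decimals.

Rearranging the constant-growth DDM: r = D₁/P₀ + g.
r = 9.5000 / 82.97 + 0.0108 = 0.11450 + 0.0108 = 0.12530

12.53%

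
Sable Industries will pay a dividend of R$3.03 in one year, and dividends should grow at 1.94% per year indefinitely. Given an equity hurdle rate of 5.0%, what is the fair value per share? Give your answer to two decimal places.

Gordon growth model: P₀ = D₁/(r − g), with D₁ = 3.03 given directly.
P₀ = 3.0300 / (0.05 − 0.0194) = 3.0300 / 0.0306 = 99.0196

R$99.02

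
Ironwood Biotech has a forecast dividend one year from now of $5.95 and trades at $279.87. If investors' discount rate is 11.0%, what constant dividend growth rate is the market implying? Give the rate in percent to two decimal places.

8.87%

From P₀ = D₁/(r − g), the implied growth is g = r − D₁/P₀.
g = 0.11 − 5.95/279.87 = 0.11 − 0.02126 = 0.08874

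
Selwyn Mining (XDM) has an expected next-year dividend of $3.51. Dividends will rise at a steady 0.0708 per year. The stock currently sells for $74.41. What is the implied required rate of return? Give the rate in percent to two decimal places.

11.80%

Rearranging the constant-growth DDM: r = D₁/P₀ + g.
r = 3.5100 / 74.41 + 0.0708 = 0.04717 + 0.0708 = 0.11797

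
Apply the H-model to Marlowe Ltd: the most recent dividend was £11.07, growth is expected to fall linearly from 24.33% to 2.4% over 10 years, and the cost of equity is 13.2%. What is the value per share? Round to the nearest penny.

H-model: P₀ = D₀[(1+g_L) + H(g_S−g_L)]/(r−g_L), with H = 10/2 = 5.
P₀ = 11.07 × [(1+0.024) + 5×(0.2433−0.024)] / (0.132−0.024)
   = 11.07 × 2.1205 / 0.108 = 217.3512

£217.35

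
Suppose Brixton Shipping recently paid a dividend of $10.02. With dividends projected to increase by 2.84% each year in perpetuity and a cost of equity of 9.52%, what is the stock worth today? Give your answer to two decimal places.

$154.26

Gordon growth model: P₀ = D₁/(r − g). D₁ = 10.02 × (1 + 0.0284) = 10.3046.
P₀ = 10.3046 / (0.0952 − 0.0284) = 10.3046 / 0.0668 = 154.2600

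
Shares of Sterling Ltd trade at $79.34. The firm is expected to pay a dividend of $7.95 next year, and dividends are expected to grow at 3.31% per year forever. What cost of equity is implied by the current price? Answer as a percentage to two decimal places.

13.33%

Rearranging the constant-growth DDM: r = D₁/P₀ + g.
r = 7.9500 / 79.34 + 0.0331 = 0.10020 + 0.0331 = 0.13330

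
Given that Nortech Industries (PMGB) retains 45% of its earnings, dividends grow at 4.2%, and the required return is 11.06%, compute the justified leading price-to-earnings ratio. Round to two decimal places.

8.02

Payout ratio b = 1 − 0.45 = 0.55.
Justified leading P/E = b/(r−g) = 0.55/(0.1106−0.042) = 8.0175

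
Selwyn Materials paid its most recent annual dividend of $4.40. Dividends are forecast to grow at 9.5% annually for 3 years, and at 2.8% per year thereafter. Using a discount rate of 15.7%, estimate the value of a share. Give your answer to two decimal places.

$41.56

Two-stage DDM. Project D₁…D_3 at 0.095, terminal growth 0.028, discount at r = 0.157.
D_1 = 4.8180
D_2 = 5.2757
D_3 = 5.7769
Terminal value at t=3: TV = D_4/(r−g) = 5.9387/(0.157−0.028) = 46.0361
P₀ = 4.8180/(1+0.157)^1 + 5.2757/(1+0.157)^2 + 5.7769/(1+0.157)^3 + 46.0361/(1+0.157)^3 = 41.5586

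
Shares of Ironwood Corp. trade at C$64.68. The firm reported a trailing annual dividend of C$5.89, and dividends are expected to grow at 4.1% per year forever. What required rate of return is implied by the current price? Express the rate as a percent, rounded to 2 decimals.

Rearranging the constant-growth DDM: r = D₁/P₀ + g.
D₁ = 5.89 × (1 + 0.041) = 6.1315.
r = 6.1315 / 64.68 + 0.041 = 0.09480 + 0.041 = 0.13580

13.58%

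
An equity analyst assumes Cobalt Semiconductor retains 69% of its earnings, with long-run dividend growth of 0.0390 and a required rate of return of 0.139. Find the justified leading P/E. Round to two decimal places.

Payout ratio b = 1 − 0.69 = 0.31.
Justified leading P/E = b/(r−g) = 0.31/(0.139−0.039) = 3.1000

3.10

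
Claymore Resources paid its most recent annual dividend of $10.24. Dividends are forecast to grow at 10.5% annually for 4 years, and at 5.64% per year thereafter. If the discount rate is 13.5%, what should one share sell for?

Two-stage DDM. Project D₁…D_4 at 0.105, terminal growth 0.0564, discount at r = 0.135.
D_1 = 11.3152
D_2 = 12.5033
D_3 = 13.8161
D_4 = 15.2668
Terminal value at t=4: TV = D_5/(r−g) = 16.1279/(0.135−0.0564) = 205.1894
P₀ = 11.3152/(1+0.135)^1 + 12.5033/(1+0.135)^2 + 13.8161/(1+0.135)^3 + 15.2668/(1+0.135)^4 + 205.1894/(1+0.135)^4 = 161.9675

$161.97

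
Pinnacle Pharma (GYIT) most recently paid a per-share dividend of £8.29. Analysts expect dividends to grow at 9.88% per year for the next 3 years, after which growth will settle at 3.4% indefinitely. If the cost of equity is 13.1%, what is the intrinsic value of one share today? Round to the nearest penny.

£104.52

Two-stage DDM. Project D₁…D_3 at 0.0988, terminal growth 0.034, discount at r = 0.131.
D_1 = 9.1091
D_2 = 10.0090
D_3 = 10.9979
Terminal value at t=3: TV = D_4/(r−g) = 11.3718/(0.131−0.034) = 117.2355
P₀ = 9.1091/(1+0.131)^1 + 10.0090/(1+0.131)^2 + 10.9979/(1+0.131)^3 + 117.2355/(1+0.131)^3 = 104.5154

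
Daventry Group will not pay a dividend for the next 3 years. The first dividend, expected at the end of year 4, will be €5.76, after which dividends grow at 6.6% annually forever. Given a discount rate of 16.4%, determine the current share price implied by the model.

Deferred-dividend DDM. At t=3 the remaining stream is a growing perpetuity with first payment D_4 = 5.76.
V_3 = D_4/(r−g) = 5.76/(0.164−0.066) = 58.7755
P₀ = V_3/(1+r)^3 = 58.7755/(1+0.164)^3 = 37.2681

€37.27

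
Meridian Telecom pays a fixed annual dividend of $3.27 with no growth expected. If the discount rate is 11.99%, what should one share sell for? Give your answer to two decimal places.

Zero-growth DDM (perpetuity): P₀ = D/r = 3.27 / 0.1199 = 27.2727

$27.27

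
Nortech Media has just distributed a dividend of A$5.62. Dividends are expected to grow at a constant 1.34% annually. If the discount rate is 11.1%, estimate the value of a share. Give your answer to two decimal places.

Gordon growth model: P₀ = D₁/(r − g). D₁ = 5.62 × (1 + 0.0134) = 5.6953.
P₀ = 5.6953 / (0.111 − 0.0134) = 5.6953 / 0.0976 = 58.3536

A$58.35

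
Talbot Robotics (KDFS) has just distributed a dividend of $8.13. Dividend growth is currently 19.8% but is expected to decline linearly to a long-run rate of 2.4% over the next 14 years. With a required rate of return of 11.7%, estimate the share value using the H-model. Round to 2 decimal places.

H-model: P₀ = D₀[(1+g_L) + H(g_S−g_L)]/(r−g_L), with H = 14/2 = 7.
P₀ = 8.13 × [(1+0.024) + 7×(0.198−0.024)] / (0.117−0.024)
   = 8.13 × 2.2420 / 0.093 = 195.9942

$195.99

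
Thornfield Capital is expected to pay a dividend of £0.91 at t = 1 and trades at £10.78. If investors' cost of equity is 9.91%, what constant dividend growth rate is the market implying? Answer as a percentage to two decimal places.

1.47%

From P₀ = D₁/(r − g), the implied growth is g = r − D₁/P₀.
g = 0.0991 − 0.91/10.78 = 0.0991 − 0.08442 = 0.01468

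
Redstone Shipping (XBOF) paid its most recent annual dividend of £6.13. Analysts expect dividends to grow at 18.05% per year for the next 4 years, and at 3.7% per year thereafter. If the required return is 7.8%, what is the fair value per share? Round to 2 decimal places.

£253.90

Two-stage DDM. Project D₁…D_4 at 0.1805, terminal growth 0.037, discount at r = 0.078.
D_1 = 7.2365
D_2 = 8.5426
D_3 = 10.0846
D_4 = 11.9049
Terminal value at t=4: TV = D_5/(r−g) = 12.3453/(0.078−0.037) = 301.1060
P₀ = 7.2365/(1+0.078)^1 + 8.5426/(1+0.078)^2 + 10.0846/(1+0.078)^3 + 11.9049/(1+0.078)^4 + 301.1060/(1+0.078)^4 = 253.8986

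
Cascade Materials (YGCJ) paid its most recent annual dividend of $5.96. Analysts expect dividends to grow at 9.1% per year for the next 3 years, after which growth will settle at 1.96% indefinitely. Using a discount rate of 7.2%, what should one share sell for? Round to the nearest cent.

$140.77

Two-stage DDM. Project D₁…D_3 at 0.091, terminal growth 0.0196, discount at r = 0.072.
D_1 = 6.5024
D_2 = 7.0941
D_3 = 7.7396
Terminal value at t=3: TV = D_4/(r−g) = 7.8913/(0.072−0.0196) = 150.5979
P₀ = 6.5024/(1+0.072)^1 + 7.0941/(1+0.072)^2 + 7.7396/(1+0.072)^3 + 150.5979/(1+0.072)^3 = 140.7673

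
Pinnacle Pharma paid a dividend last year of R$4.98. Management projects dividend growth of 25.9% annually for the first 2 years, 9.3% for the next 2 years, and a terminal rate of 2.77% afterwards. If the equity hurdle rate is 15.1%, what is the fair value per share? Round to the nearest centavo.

R$67.22

Three-stage DDM. Project D₁…D_4; terminal Gordon value at t=4 with g = 0.0277; discount at r = 0.151.
D_1 = 6.2698
D_2 = 7.8937
D_3 = 8.6278
D_4 = 9.4302
TV_4 = 9.6914/(0.151−0.0277) = 78.6003
P₀ = Σ Dₜ/(1+r)ᵗ + TV_4/(1+r)^4 = 67.2209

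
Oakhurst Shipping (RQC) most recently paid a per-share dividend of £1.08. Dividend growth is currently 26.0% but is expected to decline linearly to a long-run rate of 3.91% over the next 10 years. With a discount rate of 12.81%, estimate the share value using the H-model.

£26.01

H-model: P₀ = D₀[(1+g_L) + H(g_S−g_L)]/(r−g_L), with H = 10/2 = 5.
P₀ = 1.08 × [(1+0.0391) + 5×(0.26−0.0391)] / (0.1281−0.0391)
   = 1.08 × 2.1436 / 0.089 = 26.0122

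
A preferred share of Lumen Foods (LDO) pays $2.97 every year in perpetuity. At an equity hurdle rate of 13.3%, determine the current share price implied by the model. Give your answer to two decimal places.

$22.33

Zero-growth DDM (perpetuity): P₀ = D/r = 2.97 / 0.133 = 22.3308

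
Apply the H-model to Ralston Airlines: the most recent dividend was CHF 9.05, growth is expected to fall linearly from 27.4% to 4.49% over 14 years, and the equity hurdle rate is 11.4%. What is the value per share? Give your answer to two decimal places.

CHF 346.89

H-model: P₀ = D₀[(1+g_L) + H(g_S−g_L)]/(r−g_L), with H = 14/2 = 7.
P₀ = 9.05 × [(1+0.0449) + 7×(0.274−0.0449)] / (0.114−0.0449)
   = 9.05 × 2.6486 / 0.0691 = 346.8861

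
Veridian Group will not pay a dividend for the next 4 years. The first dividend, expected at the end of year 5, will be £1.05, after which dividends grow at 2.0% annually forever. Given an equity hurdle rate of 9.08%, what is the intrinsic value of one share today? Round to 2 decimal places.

Deferred-dividend DDM. At t=4 the remaining stream is a growing perpetuity with first payment D_5 = 1.05.
V_4 = D_5/(r−g) = 1.05/(0.0908−0.02) = 14.8305
P₀ = V_4/(1+r)^4 = 14.8305/(1+0.0908)^4 = 10.4755

£10.48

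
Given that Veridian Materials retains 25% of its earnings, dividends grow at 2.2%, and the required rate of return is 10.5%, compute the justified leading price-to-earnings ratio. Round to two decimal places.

9.04

Payout ratio b = 1 − 0.25 = 0.75.
Justified leading P/E = b/(r−g) = 0.75/(0.105−0.022) = 9.0361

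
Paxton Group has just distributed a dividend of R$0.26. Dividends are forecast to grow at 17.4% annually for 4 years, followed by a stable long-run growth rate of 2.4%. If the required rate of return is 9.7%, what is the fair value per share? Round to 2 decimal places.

R$6.02

Two-stage DDM. Project D₁…D_4 at 0.174, terminal growth 0.024, discount at r = 0.097.
D_1 = 0.3052
D_2 = 0.3584
D_3 = 0.4207
D_4 = 0.4939
Terminal value at t=4: TV = D_5/(r−g) = 0.5058/(0.097−0.024) = 6.9282
P₀ = 0.3052/(1+0.097)^1 + 0.3584/(1+0.097)^2 + 0.4207/(1+0.097)^3 + 0.4939/(1+0.097)^4 + 6.9282/(1+0.097)^4 = 6.0198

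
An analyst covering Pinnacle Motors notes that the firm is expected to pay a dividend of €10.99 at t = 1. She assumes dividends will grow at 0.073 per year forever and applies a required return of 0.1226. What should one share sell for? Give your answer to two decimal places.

Gordon growth model: P₀ = D₁/(r − g), with D₁ = 10.99 given directly.
P₀ = 10.9900 / (0.1226 − 0.073) = 10.9900 / 0.0496 = 221.5726

€221.57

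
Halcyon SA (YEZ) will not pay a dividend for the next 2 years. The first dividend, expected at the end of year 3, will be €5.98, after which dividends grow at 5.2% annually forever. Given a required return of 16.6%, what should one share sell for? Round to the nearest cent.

Deferred-dividend DDM. At t=2 the remaining stream is a growing perpetuity with first payment D_3 = 5.98.
V_2 = D_3/(r−g) = 5.98/(0.166−0.052) = 52.4561
P₀ = V_2/(1+r)^2 = 52.4561/(1+0.166)^2 = 38.5833

€38.58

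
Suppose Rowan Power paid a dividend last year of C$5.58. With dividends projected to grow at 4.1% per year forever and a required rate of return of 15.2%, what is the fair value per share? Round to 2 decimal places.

Gordon growth model: P₀ = D₁/(r − g). D₁ = 5.58 × (1 + 0.041) = 5.8088.
P₀ = 5.8088 / (0.152 − 0.041) = 5.8088 / 0.111 = 52.3314

C$52.33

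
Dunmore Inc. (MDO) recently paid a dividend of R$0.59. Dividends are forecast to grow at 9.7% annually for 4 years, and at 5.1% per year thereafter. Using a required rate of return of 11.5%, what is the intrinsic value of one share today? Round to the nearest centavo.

Two-stage DDM. Project D₁…D_4 at 0.097, terminal growth 0.051, discount at r = 0.115.
D_1 = 0.6472
D_2 = 0.7100
D_3 = 0.7789
D_4 = 0.8544
Terminal value at t=4: TV = D_5/(r−g) = 0.8980/(0.115−0.051) = 14.0314
P₀ = 0.6472/(1+0.115)^1 + 0.7100/(1+0.115)^2 + 0.7789/(1+0.115)^3 + 0.8544/(1+0.115)^4 + 14.0314/(1+0.115)^4 = 11.3445

R$11.34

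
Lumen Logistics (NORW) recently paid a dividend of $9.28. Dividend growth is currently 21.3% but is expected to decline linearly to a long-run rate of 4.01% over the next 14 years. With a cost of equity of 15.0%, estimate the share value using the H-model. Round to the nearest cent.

$190.02

H-model: P₀ = D₀[(1+g_L) + H(g_S−g_L)]/(r−g_L), with H = 14/2 = 7.
P₀ = 9.28 × [(1+0.0401) + 7×(0.213−0.0401)] / (0.15−0.0401)
   = 9.28 × 2.2504 / 0.1099 = 190.0247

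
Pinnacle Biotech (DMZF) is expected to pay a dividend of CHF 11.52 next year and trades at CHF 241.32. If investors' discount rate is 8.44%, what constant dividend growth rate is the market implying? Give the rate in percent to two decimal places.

3.67%

From P₀ = D₁/(r − g), the implied growth is g = r − D₁/P₀.
g = 0.0844 − 11.52/241.32 = 0.0844 − 0.04774 = 0.03666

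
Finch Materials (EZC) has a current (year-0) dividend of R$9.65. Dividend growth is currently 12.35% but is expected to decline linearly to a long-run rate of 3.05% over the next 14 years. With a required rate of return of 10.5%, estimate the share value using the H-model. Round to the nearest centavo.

R$217.81

H-model: P₀ = D₀[(1+g_L) + H(g_S−g_L)]/(r−g_L), with H = 14/2 = 7.
P₀ = 9.65 × [(1+0.0305) + 7×(0.1235−0.0305)] / (0.105−0.0305)
   = 9.65 × 1.6815 / 0.0745 = 217.8050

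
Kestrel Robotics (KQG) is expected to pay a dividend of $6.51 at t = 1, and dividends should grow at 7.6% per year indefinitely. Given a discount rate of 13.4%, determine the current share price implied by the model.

$112.24

Gordon growth model: P₀ = D₁/(r − g), with D₁ = 6.51 given directly.
P₀ = 6.5100 / (0.134 − 0.076) = 6.5100 / 0.058 = 112.2414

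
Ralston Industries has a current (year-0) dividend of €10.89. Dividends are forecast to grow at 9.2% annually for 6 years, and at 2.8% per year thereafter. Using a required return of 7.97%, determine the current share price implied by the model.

Two-stage DDM. Project D₁…D_6 at 0.092, terminal growth 0.028, discount at r = 0.0797.
D_1 = 11.8919
D_2 = 12.9859
D_3 = 14.1806
D_4 = 15.4853
D_5 = 16.9099
D_6 = 18.4656
Terminal value at t=6: TV = D_7/(r−g) = 18.9826/(0.0797−0.028) = 367.1692
P₀ = 11.8919/(1+0.0797)^1 + 12.9859/(1+0.0797)^2 + 14.1806/(1+0.0797)^3 + 15.4853/(1+0.0797)^4 + 16.9099/(1+0.0797)^5 + 18.4656/(1+0.0797)^6 + 367.1692/(1+0.0797)^6 = 299.7602

€299.76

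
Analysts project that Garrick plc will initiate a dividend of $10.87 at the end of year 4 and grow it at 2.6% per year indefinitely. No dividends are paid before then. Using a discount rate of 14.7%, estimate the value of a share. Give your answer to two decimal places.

Deferred-dividend DDM. At t=3 the remaining stream is a growing perpetuity with first payment D_4 = 10.87.
V_3 = D_4/(r−g) = 10.87/(0.147−0.026) = 89.8347
P₀ = V_3/(1+r)^3 = 89.8347/(1+0.147)^3 = 59.5325

$59.53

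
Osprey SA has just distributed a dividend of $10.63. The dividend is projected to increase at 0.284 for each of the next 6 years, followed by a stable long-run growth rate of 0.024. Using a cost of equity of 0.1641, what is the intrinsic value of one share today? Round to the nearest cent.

Two-stage DDM. Project D₁…D_6 at 0.284, terminal growth 0.024, discount at r = 0.1641.
D_1 = 13.6489
D_2 = 17.5252
D_3 = 22.5024
D_4 = 28.8930
D_5 = 37.0987
D_6 = 47.6347
Terminal value at t=6: TV = D_7/(r−g) = 48.7779/(0.1641−0.024) = 348.1651
P₀ = 13.6489/(1+0.1641)^1 + 17.5252/(1+0.1641)^2 + 22.5024/(1+0.1641)^3 + 28.8930/(1+0.1641)^4 + 37.0987/(1+0.1641)^5 + 47.6347/(1+0.1641)^6 + 348.1651/(1+0.1641)^6 = 231.0600

$231.06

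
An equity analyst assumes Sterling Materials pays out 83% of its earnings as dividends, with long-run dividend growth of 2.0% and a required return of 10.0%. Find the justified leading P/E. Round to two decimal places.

Justified leading P/E = b/(r−g) = 0.83/(0.1−0.02) = 10.3750

10.38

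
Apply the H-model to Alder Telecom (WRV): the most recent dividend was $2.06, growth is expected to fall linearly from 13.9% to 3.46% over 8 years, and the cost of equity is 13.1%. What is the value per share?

H-model: P₀ = D₀[(1+g_L) + H(g_S−g_L)]/(r−g_L), with H = 8/2 = 4.
P₀ = 2.06 × [(1+0.0346) + 4×(0.139−0.0346)] / (0.131−0.0346)
   = 2.06 × 1.4522 / 0.0964 = 31.0325

$31.03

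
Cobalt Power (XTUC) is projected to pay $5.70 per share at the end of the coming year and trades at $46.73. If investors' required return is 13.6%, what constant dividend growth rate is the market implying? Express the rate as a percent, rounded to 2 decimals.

From P₀ = D₁/(r − g), the implied growth is g = r − D₁/P₀.
g = 0.136 − 5.70/46.73 = 0.136 − 0.12198 = 0.01402

1.40%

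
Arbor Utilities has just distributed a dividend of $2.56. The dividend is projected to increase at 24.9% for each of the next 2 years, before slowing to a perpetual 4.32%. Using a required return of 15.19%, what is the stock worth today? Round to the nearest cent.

$34.67

Two-stage DDM. Project D₁…D_2 at 0.249, terminal growth 0.0432, discount at r = 0.1519.
D_1 = 3.1974
D_2 = 3.9936
Terminal value at t=2: TV = D_3/(r−g) = 4.1661/(0.1519−0.0432) = 38.3268
P₀ = 3.1974/(1+0.1519)^1 + 3.9936/(1+0.1519)^2 + 38.3268/(1+0.1519)^2 = 34.6706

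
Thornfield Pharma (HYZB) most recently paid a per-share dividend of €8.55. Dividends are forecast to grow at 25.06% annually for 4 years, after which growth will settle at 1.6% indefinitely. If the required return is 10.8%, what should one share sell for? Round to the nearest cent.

Two-stage DDM. Project D₁…D_4 at 0.2506, terminal growth 0.016, discount at r = 0.108.
D_1 = 10.6926
D_2 = 13.3722
D_3 = 16.7233
D_4 = 20.9141
Terminal value at t=4: TV = D_5/(r−g) = 21.2488/(0.108−0.016) = 230.9647
P₀ = 10.6926/(1+0.108)^1 + 13.3722/(1+0.108)^2 + 16.7233/(1+0.108)^3 + 20.9141/(1+0.108)^4 + 230.9647/(1+0.108)^4 = 199.9587

€199.96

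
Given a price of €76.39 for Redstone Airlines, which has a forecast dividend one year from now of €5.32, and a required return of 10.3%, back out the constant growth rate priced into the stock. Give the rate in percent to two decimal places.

From P₀ = D₁/(r − g), the implied growth is g = r − D₁/P₀.
g = 0.103 − 5.32/76.39 = 0.103 − 0.06964 = 0.03336

3.34%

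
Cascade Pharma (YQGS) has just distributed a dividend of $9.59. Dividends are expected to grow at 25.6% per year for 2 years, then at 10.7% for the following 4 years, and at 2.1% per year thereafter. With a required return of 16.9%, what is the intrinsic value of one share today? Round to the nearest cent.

Three-stage DDM. Project D₁…D_6; terminal Gordon value at t=6 with g = 0.021; discount at r = 0.169.
D_1 = 12.0450
D_2 = 15.1286
D_3 = 16.7473
D_4 = 18.5393
D_5 = 20.5230
D_6 = 22.7190
TV_6 = 23.1961/(0.169−0.021) = 156.7301
P₀ = Σ Dₜ/(1+r)ᵗ + TV_6/(1+r)^6 = 121.5019

$121.50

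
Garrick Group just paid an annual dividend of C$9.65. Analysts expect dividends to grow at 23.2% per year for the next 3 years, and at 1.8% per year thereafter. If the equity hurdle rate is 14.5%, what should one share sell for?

C$129.93

Two-stage DDM. Project D₁…D_3 at 0.232, terminal growth 0.018, discount at r = 0.145.
D_1 = 11.8888
D_2 = 14.6470
D_3 = 18.0451
Terminal value at t=3: TV = D_4/(r−g) = 18.3699/(0.145−0.018) = 144.6450
P₀ = 11.8888/(1+0.145)^1 + 14.6470/(1+0.145)^2 + 18.0451/(1+0.145)^3 + 144.6450/(1+0.145)^3 = 129.9343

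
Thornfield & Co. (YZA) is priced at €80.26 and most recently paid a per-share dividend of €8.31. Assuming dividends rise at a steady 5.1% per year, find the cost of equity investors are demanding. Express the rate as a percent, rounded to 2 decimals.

15.98%

Rearranging the constant-growth DDM: r = D₁/P₀ + g.
D₁ = 8.31 × (1 + 0.051) = 8.7338.
r = 8.7338 / 80.26 + 0.051 = 0.10882 + 0.051 = 0.15982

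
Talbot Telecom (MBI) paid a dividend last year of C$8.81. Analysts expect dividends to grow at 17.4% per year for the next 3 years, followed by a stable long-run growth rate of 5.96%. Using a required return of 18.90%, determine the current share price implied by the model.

Two-stage DDM. Project D₁…D_3 at 0.174, terminal growth 0.0596, discount at r = 0.189.
D_1 = 10.3429
D_2 = 12.1426
D_3 = 14.2554
Terminal value at t=3: TV = D_4/(r−g) = 15.1050/(0.189−0.0596) = 116.7314
P₀ = 10.3429/(1+0.189)^1 + 12.1426/(1+0.189)^2 + 14.2554/(1+0.189)^3 + 116.7314/(1+0.189)^3 = 95.2139

C$95.21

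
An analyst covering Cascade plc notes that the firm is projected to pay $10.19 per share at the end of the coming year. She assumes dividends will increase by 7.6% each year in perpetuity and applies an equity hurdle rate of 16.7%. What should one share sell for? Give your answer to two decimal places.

$111.98

Gordon growth model: P₀ = D₁/(r − g), with D₁ = 10.19 given directly.
P₀ = 10.1900 / (0.167 − 0.076) = 10.1900 / 0.091 = 111.9780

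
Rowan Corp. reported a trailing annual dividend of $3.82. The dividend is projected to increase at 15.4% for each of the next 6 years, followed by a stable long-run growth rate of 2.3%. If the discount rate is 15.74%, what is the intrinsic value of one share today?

$51.25

Two-stage DDM. Project D₁…D_6 at 0.154, terminal growth 0.023, discount at r = 0.1574.
D_1 = 4.4083
D_2 = 5.0872
D_3 = 5.8706
D_4 = 6.7746
D_5 = 7.8179
D_6 = 9.0219
Terminal value at t=6: TV = D_7/(r−g) = 9.2294/(0.1574−0.023) = 68.6712
P₀ = 4.4083/(1+0.1574)^1 + 5.0872/(1+0.1574)^2 + 5.8706/(1+0.1574)^3 + 6.7746/(1+0.1574)^4 + 7.8179/(1+0.1574)^5 + 9.0219/(1+0.1574)^6 + 68.6712/(1+0.1574)^6 = 51.2531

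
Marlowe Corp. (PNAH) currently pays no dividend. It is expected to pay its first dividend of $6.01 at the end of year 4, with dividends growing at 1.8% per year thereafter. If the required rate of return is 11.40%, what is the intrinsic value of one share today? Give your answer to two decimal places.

$45.28

Deferred-dividend DDM. At t=3 the remaining stream is a growing perpetuity with first payment D_4 = 6.01.
V_3 = D_4/(r−g) = 6.01/(0.114−0.018) = 62.6042
P₀ = V_3/(1+r)^3 = 62.6042/(1+0.114)^3 = 45.2843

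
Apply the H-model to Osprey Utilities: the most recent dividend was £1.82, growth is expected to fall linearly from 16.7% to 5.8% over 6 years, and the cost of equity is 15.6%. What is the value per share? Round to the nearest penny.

£25.72

H-model: P₀ = D₀[(1+g_L) + H(g_S−g_L)]/(r−g_L), with H = 6/2 = 3.
P₀ = 1.82 × [(1+0.058) + 3×(0.167−0.058)] / (0.156−0.058)
   = 1.82 × 1.3850 / 0.098 = 25.7214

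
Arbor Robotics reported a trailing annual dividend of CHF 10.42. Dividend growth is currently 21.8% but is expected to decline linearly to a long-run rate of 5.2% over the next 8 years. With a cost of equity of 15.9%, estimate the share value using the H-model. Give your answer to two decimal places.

CHF 167.11

H-model: P₀ = D₀[(1+g_L) + H(g_S−g_L)]/(r−g_L), with H = 8/2 = 4.
P₀ = 10.42 × [(1+0.052) + 4×(0.218−0.052)] / (0.159−0.052)
   = 10.42 × 1.7160 / 0.107 = 167.1095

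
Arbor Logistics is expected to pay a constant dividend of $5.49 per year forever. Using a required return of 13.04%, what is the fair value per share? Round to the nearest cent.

Zero-growth DDM (perpetuity): P₀ = D/r = 5.49 / 0.1304 = 42.1012

$42.10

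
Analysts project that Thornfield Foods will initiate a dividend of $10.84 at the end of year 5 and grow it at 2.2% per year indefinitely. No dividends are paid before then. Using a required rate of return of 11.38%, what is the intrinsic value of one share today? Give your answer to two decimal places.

Deferred-dividend DDM. At t=4 the remaining stream is a growing perpetuity with first payment D_5 = 10.84.
V_4 = D_5/(r−g) = 10.84/(0.1138−0.022) = 118.0828
P₀ = V_4/(1+r)^4 = 118.0828/(1+0.1138)^4 = 76.7287

$76.73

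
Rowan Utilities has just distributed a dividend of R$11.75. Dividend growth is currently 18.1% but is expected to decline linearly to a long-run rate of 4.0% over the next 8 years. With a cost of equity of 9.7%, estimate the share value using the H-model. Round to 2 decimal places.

H-model: P₀ = D₀[(1+g_L) + H(g_S−g_L)]/(r−g_L), with H = 8/2 = 4.
P₀ = 11.75 × [(1+0.04) + 4×(0.181−0.04)] / (0.097−0.04)
   = 11.75 × 1.6040 / 0.057 = 330.6491

R$330.65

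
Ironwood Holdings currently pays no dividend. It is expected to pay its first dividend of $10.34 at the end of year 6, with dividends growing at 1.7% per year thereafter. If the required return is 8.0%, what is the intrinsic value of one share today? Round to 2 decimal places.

Deferred-dividend DDM. At t=5 the remaining stream is a growing perpetuity with first payment D_6 = 10.34.
V_5 = D_6/(r−g) = 10.34/(0.08−0.017) = 164.1270
P₀ = V_5/(1+r)^5 = 164.1270/(1+0.08)^5 = 111.7021

$111.70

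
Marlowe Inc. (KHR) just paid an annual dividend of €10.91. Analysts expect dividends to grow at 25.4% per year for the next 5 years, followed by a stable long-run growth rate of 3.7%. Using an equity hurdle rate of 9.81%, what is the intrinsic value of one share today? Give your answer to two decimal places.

€442.29

Two-stage DDM. Project D₁…D_5 at 0.254, terminal growth 0.037, discount at r = 0.0981.
D_1 = 13.6811
D_2 = 17.1561
D_3 = 21.5138
D_4 = 26.9783
D_5 = 33.8308
Terminal value at t=5: TV = D_6/(r−g) = 35.0826/(0.0981−0.037) = 574.1825
P₀ = 13.6811/(1+0.0981)^1 + 17.1561/(1+0.0981)^2 + 21.5138/(1+0.0981)^3 + 26.9783/(1+0.0981)^4 + 33.8308/(1+0.0981)^5 + 574.1825/(1+0.0981)^5 = 442.2947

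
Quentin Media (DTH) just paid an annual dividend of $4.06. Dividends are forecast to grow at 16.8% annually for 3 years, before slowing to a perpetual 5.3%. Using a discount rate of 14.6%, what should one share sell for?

$61.32

Two-stage DDM. Project D₁…D_3 at 0.168, terminal growth 0.053, discount at r = 0.146.
D_1 = 4.7421
D_2 = 5.5387
D_3 = 6.4693
Terminal value at t=3: TV = D_4/(r−g) = 6.8121/(0.146−0.053) = 73.2487
P₀ = 4.7421/(1+0.146)^1 + 5.5387/(1+0.146)^2 + 6.4693/(1+0.146)^3 + 73.2487/(1+0.146)^3 = 61.3220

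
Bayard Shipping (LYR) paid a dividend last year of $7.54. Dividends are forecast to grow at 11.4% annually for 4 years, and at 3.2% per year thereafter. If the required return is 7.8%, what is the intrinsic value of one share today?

Two-stage DDM. Project D₁…D_4 at 0.114, terminal growth 0.032, discount at r = 0.078.
D_1 = 8.3996
D_2 = 9.3571
D_3 = 10.4238
D_4 = 11.6121
Terminal value at t=4: TV = D_5/(r−g) = 11.9837/(0.078−0.032) = 260.5157
P₀ = 8.3996/(1+0.078)^1 + 9.3571/(1+0.078)^2 + 10.4238/(1+0.078)^3 + 11.6121/(1+0.078)^4 + 260.5157/(1+0.078)^4 = 225.6754

$225.68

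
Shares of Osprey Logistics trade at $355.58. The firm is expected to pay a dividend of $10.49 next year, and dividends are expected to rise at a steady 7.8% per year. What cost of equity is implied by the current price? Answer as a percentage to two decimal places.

10.75%

Rearranging the constant-growth DDM: r = D₁/P₀ + g.
r = 10.4900 / 355.58 + 0.078 = 0.02950 + 0.078 = 0.10750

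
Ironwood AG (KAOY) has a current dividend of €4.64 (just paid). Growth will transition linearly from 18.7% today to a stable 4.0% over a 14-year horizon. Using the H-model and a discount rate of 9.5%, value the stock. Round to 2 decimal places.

€174.55

H-model: P₀ = D₀[(1+g_L) + H(g_S−g_L)]/(r−g_L), with H = 14/2 = 7.
P₀ = 4.64 × [(1+0.04) + 7×(0.187−0.04)] / (0.095−0.04)
   = 4.64 × 2.0690 / 0.055 = 174.5484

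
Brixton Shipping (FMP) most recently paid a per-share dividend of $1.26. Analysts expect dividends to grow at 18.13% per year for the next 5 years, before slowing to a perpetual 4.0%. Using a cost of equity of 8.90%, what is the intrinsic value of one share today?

Two-stage DDM. Project D₁…D_5 at 0.1813, terminal growth 0.04, discount at r = 0.089.
D_1 = 1.4884
D_2 = 1.7583
D_3 = 2.0771
D_4 = 2.4536
D_5 = 2.8985
Terminal value at t=5: TV = D_6/(r−g) = 3.0144/(0.089−0.04) = 61.5189
P₀ = 1.4884/(1+0.089)^1 + 1.7583/(1+0.089)^2 + 2.0771/(1+0.089)^3 + 2.4536/(1+0.089)^4 + 2.8985/(1+0.089)^5 + 61.5189/(1+0.089)^5 = 48.2618

$48.26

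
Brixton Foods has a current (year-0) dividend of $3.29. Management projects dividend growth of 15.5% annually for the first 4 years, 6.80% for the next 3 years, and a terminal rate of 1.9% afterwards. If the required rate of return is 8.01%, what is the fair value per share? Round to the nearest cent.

Three-stage DDM. Project D₁…D_7; terminal Gordon value at t=7 with g = 0.019; discount at r = 0.0801.
D_1 = 3.7999
D_2 = 4.3889
D_3 = 5.0692
D_4 = 5.8550
D_5 = 6.2531
D_6 = 6.6783
D_7 = 7.1324
TV_7 = 7.2679/(0.0801−0.019) = 118.9517
P₀ = Σ Dₜ/(1+r)ᵗ + TV_7/(1+r)^7 = 97.5863

$97.59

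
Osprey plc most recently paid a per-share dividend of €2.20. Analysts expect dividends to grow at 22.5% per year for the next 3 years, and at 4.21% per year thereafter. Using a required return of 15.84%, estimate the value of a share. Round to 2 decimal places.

€30.70

Two-stage DDM. Project D₁…D_3 at 0.225, terminal growth 0.0421, discount at r = 0.1584.
D_1 = 2.6950
D_2 = 3.3014
D_3 = 4.0442
Terminal value at t=3: TV = D_4/(r−g) = 4.2144/(0.1584−0.0421) = 36.2377
P₀ = 2.6950/(1+0.1584)^1 + 3.3014/(1+0.1584)^2 + 4.0442/(1+0.1584)^3 + 36.2377/(1+0.1584)^3 = 30.7007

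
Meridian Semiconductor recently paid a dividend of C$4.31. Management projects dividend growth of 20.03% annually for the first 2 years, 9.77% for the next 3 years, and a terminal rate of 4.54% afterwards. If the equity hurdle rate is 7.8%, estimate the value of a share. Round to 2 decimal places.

C$207.68

Three-stage DDM. Project D₁…D_5; terminal Gordon value at t=5 with g = 0.0454; discount at r = 0.078.
D_1 = 5.1733
D_2 = 6.2095
D_3 = 6.8162
D_4 = 7.4821
D_5 = 8.2131
TV_5 = 8.5860/(0.078−0.0454) = 263.3739
P₀ = Σ Dₜ/(1+r)ᵗ + TV_5/(1+r)^5 = 207.6825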